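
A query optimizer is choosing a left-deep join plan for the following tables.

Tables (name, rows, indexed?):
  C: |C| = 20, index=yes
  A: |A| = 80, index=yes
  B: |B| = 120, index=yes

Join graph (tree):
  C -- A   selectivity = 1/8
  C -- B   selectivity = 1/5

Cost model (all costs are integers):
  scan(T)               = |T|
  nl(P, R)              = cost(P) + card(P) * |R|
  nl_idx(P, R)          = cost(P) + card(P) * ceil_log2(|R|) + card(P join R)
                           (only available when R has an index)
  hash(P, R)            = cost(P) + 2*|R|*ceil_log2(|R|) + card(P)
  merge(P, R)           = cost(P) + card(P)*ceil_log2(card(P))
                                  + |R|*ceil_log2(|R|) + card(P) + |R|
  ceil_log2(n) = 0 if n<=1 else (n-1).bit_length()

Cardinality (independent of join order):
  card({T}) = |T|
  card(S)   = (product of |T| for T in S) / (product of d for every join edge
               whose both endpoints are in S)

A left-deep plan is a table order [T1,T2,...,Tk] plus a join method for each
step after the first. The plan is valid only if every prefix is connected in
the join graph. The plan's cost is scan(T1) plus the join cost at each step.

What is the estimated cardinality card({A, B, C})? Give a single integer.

Tables in S: A(80), B(120), C(20)
Edges inside S: C-A(d=8), C-B(d=5)
numerator = 80 * 120 * 20 = 192000
denominator = 8 * 5 = 40
card(S) = 192000 / 40 = 4800

4800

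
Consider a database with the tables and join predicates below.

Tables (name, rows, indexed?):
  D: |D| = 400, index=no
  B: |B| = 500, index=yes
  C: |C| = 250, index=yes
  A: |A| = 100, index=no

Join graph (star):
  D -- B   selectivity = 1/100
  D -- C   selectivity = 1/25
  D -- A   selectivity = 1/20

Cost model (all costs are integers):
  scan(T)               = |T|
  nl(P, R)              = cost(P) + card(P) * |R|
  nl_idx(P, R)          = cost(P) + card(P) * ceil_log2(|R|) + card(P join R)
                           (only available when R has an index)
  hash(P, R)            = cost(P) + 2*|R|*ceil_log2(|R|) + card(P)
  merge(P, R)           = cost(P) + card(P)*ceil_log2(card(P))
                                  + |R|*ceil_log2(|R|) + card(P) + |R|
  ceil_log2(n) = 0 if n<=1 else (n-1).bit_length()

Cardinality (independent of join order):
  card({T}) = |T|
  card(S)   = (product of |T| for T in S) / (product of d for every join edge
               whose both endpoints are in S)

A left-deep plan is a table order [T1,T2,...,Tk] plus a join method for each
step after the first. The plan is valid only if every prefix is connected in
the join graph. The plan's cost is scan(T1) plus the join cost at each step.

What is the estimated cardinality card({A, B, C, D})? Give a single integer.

100000

Tables in S: A(100), B(500), C(250), D(400)
Edges inside S: D-B(d=100), D-C(d=25), D-A(d=20)
numerator = 100 * 500 * 250 * 400 = 5000000000
denominator = 100 * 25 * 20 = 50000
card(S) = 5000000000 / 50000 = 100000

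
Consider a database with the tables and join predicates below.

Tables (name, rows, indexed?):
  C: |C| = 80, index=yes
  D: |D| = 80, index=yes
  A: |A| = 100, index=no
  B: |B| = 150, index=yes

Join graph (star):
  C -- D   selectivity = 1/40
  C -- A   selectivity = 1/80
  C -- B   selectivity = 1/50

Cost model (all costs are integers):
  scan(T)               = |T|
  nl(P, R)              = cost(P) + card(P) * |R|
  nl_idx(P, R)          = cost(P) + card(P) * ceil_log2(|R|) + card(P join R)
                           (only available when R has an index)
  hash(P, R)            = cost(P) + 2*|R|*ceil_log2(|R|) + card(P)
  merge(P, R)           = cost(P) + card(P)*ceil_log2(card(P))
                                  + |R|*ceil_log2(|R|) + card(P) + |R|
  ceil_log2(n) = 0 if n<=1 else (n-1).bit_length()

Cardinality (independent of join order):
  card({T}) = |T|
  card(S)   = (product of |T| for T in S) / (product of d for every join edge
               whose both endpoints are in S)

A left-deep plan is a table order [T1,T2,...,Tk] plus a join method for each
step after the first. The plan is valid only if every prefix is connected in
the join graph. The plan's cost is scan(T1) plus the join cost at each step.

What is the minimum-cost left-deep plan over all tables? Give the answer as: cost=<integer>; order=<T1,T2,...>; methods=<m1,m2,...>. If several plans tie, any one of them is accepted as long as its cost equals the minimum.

cost=3420; order=A,C,B,D; methods=nl_idx,nl_idx,hash

Selinger DP (subsets sized 1..n):
  {C}: scan cost=80, card=80
  {D}: scan cost=80, card=80
  {A}: scan cost=100, card=100
  {B}: scan cost=150, card=150
  {CD}: card=160; try (D,nl_idx)→800, (C,nl_idx)→800, (D,hash)→1280, (C,hash)→1280, (D,merge)→1360, (C,merge)→1360 …(+2); best=800 via (D,nl_idx)
  {AC}: card=100; try (C,nl_idx)→900, (C,hash)→1320, (A,merge)→1520, (C,merge)→1540, (A,hash)→1560, (A,nl)→8080 …(+1); best=900 via (C,nl_idx)
  {BC}: card=240; try (B,nl_idx)→960, (C,hash)→1420, (C,nl_idx)→1440, (B,merge)→2070, (C,merge)→2140, (B,hash)→2560 …(+2); best=960 via (B,nl_idx)
  {ACD}: card=200; try (D,nl_idx)→1800, (D,hash)→2120, (D,merge)→2340, (A,hash)→2360, (A,merge)→3040, (D,nl)→8900 …(+1); best=1800 via (D,nl_idx)
  {BCD}: card=480; try (D,hash)→2320, (B,nl_idx)→2560, (D,nl_idx)→3120, (B,hash)→3360, (B,merge)→3590, (D,merge)→3760 …(+2); best=2320 via (D,hash)
  {ABC}: card=300; try (B,nl_idx)→2000, (A,hash)→2600, (B,merge)→3050, (B,hash)→3400, (A,merge)→3920, (B,nl)→15900 …(+1); best=2000 via (B,nl_idx)
  {ABCD}: card=600; try (D,hash)→3420, (B,nl_idx)→4000, (A,hash)→4200, (B,hash)→4400, (D,nl_idx)→4700, (B,merge)→4950 …(+5); best=3420 via (D,hash)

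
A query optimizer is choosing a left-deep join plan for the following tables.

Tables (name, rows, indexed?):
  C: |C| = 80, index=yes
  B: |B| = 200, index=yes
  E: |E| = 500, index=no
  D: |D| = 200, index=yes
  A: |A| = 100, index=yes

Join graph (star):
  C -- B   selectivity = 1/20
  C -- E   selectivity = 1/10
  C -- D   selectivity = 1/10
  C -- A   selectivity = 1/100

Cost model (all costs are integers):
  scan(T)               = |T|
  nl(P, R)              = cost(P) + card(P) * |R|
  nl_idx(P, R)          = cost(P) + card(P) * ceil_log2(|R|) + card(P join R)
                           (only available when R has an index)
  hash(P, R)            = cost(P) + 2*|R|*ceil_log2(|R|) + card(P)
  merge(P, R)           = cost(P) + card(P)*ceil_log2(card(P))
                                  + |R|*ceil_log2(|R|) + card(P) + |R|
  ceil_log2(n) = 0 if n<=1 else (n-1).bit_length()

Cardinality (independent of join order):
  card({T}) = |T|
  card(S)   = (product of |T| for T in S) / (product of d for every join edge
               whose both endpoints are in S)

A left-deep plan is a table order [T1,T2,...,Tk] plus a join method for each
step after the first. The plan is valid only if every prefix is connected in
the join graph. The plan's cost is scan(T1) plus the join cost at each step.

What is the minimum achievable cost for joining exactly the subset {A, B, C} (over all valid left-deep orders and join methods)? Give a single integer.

2160

Selinger DP over subsets of {A,B,C}:
  {C}: scan cost=80, card=80
  {B}: scan cost=200, card=200
  {A}: scan cost=100, card=100
  {BC}: card=800; try (C,hash)→1520, (B,nl_idx)→1520, (C,nl_idx)→2400, (B,merge)→2520, (C,merge)→2640, (B,hash)→3360 …(+2); best=1520 via (C,hash)
  {AC}: card=80; try (A,nl_idx)→720, (C,nl_idx)→880, (C,hash)→1320, (A,merge)→1520, (C,merge)→1540, (A,hash)→1560 …(+2); best=720 via (A,nl_idx)
  {ABC}: card=800; try (B,nl_idx)→2160, (B,merge)→3160, (A,hash)→3720, (B,hash)→4000, (A,nl_idx)→7920, (A,merge)→11120 …(+2); best=2160 via (B,nl_idx)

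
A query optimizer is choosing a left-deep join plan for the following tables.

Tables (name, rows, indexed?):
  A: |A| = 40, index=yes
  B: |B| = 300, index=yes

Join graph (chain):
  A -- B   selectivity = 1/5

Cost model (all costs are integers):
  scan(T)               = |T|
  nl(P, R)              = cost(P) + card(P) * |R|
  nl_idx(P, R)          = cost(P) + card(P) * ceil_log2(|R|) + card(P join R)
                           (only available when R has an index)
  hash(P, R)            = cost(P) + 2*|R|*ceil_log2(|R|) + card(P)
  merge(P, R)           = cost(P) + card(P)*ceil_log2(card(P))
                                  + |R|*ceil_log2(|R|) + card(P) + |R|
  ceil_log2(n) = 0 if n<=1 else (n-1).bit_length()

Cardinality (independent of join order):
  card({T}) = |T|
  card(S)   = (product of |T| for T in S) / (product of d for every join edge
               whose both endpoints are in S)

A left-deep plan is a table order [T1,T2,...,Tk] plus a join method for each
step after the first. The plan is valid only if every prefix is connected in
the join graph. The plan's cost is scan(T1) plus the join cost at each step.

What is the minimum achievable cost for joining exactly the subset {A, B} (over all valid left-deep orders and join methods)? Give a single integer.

1080

Selinger DP over subsets of {A,B}:
  {A}: scan cost=40, card=40
  {B}: scan cost=300, card=300
  {AB}: card=2400; try (A,hash)→1080, (B,nl_idx)→2800, (B,merge)→3320, (A,merge)→3580, (A,nl_idx)→4500, (B,hash)→5480 …(+2); best=1080 via (A,hash)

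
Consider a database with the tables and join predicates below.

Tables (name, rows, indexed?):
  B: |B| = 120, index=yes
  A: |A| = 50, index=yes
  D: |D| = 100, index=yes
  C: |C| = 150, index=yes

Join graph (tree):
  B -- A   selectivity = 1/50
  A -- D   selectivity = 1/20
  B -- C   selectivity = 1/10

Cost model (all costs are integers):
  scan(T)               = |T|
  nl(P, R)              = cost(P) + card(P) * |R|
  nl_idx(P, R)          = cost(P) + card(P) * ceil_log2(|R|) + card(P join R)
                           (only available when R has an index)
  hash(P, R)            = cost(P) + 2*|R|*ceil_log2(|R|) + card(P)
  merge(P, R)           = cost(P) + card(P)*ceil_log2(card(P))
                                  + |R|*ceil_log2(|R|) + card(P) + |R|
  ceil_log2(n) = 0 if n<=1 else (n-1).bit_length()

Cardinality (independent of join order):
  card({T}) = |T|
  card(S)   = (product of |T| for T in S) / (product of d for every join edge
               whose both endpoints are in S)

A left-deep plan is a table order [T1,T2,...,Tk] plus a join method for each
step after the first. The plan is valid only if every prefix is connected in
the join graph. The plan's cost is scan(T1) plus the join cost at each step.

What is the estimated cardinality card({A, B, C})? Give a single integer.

Tables in S: A(50), B(120), C(150)
Edges inside S: B-A(d=50), B-C(d=10)
numerator = 50 * 120 * 150 = 900000
denominator = 50 * 10 = 500
card(S) = 900000 / 500 = 1800

1800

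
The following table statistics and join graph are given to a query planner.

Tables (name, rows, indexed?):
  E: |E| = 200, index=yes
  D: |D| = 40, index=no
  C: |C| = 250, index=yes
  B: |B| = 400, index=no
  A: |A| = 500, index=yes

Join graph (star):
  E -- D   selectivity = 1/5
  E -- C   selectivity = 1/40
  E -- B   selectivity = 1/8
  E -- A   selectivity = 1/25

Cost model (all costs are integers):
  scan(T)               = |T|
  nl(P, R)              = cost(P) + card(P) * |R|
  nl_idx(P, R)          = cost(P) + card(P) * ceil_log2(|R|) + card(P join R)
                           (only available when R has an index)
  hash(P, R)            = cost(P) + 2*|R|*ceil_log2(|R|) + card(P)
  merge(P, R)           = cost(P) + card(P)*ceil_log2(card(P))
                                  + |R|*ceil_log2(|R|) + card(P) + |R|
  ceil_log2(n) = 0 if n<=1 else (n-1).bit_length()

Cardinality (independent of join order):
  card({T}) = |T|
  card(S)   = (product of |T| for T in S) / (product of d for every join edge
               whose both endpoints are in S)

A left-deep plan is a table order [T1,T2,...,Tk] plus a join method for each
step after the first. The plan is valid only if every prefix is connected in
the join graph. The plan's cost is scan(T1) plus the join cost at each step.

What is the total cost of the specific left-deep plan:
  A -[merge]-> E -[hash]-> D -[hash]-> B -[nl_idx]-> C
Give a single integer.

step 1: scan A: cost=500, card=500
step 2: join E via merge
    card(P join E) = 500*200/(25) = 4000
    cost = 500 + 500*9 + 200*8 + 500 + 200 = 7300
step 3: join D via hash
    card(P join D) = 4000*40/(5) = 32000
    cost = 7300 + 2*40*6 + 4000 = 11780
step 4: join B via hash
    card(P join B) = 32000*400/(8) = 1600000
    cost = 11780 + 2*400*9 + 32000 = 50980
step 5: join C via nl_idx
    card(P join C) = 1600000*250/(40) = 10000000
    cost = 50980 + 1600000*8 + 10000000 = 22850980

22850980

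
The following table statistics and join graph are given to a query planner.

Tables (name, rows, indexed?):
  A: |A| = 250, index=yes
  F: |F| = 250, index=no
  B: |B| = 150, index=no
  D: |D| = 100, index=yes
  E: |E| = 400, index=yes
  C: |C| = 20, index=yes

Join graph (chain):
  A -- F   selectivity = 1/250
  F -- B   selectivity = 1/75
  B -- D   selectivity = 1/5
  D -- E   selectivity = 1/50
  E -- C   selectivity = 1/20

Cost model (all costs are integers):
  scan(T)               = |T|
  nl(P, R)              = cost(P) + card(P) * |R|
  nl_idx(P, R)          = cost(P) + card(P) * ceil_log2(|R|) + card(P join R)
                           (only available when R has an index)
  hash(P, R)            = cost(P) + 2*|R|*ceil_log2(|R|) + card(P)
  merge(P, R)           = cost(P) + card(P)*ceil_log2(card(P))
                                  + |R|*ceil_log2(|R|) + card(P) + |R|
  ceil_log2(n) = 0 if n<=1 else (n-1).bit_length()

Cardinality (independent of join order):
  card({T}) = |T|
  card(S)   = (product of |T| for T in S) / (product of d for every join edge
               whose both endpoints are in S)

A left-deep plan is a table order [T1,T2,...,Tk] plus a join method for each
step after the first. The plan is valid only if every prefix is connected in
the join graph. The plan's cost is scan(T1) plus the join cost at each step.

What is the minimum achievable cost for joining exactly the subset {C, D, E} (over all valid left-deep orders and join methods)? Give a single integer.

2400

Selinger DP over subsets of {C,D,E}:
  {D}: scan cost=100, card=100
  {E}: scan cost=400, card=400
  {C}: scan cost=20, card=20
  {DE}: card=800; try (E,nl_idx)→1800, (D,hash)→2200, (D,nl_idx)→4000, (E,merge)→4900, (D,merge)→5200, (E,hash)→7400 …(+2); best=1800 via (E,nl_idx)
  {CE}: card=400; try (E,nl_idx)→600, (C,hash)→1000, (C,nl_idx)→2800, (E,merge)→4140, (C,merge)→4520, (E,hash)→7240 …(+2); best=600 via (E,nl_idx)
  {CDE}: card=800; try (D,hash)→2400, (C,hash)→2800, (D,nl_idx)→4200, (D,merge)→5400, (C,nl_idx)→6600, (C,merge)→10720 …(+2); best=2400 via (D,hash)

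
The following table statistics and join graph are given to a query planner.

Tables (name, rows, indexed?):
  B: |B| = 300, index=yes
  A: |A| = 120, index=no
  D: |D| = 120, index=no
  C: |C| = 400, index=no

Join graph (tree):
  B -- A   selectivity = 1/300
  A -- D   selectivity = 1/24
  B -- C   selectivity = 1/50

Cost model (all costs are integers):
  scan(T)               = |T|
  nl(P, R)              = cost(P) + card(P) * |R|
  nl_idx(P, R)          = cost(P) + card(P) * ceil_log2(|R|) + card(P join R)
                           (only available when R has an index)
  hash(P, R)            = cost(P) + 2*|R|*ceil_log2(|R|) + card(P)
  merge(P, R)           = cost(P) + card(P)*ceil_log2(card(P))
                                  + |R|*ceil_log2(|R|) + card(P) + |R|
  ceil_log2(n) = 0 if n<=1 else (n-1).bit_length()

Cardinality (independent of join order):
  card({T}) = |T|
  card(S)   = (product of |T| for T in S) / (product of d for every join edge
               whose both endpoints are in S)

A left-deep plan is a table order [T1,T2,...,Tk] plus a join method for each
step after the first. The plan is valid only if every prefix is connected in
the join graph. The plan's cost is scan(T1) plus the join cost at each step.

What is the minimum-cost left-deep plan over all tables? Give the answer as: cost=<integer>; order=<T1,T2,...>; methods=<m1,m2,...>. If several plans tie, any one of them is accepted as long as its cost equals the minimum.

cost=8920; order=A,B,C,D; methods=nl_idx,merge,hash

Selinger DP (subsets sized 1..n):
  {B}: scan cost=300, card=300
  {A}: scan cost=120, card=120
  {D}: scan cost=120, card=120
  {C}: scan cost=400, card=400
  {AB}: card=120; try (B,nl_idx)→1320, (A,hash)→2280, (B,merge)→4080, (A,merge)→4260, (B,hash)→5640, (B,nl)→36120 …(+1); best=1320 via (B,nl_idx)
  {BC}: card=2400; try (B,hash)→6200, (B,nl_idx)→6400, (C,merge)→7300, (B,merge)→7400, (C,hash)→7800, (C,nl)→120300 …(+1); best=6200 via (B,hash)
  {AD}: card=600; try (D,hash)→1920, (A,hash)→1920, (D,merge)→2040, (A,merge)→2040, (D,nl)→14520, (A,nl)→14520; best=1920 via (D,hash)
  {ABD}: card=600; try (D,hash)→3120, (D,merge)→3240, (B,hash)→7920, (B,nl_idx)→7920, (B,merge)→11520, (D,nl)→15720 …(+1); best=3120 via (D,hash)
  {ABC}: card=960; try (C,merge)→6280, (C,hash)→8640, (A,hash)→10280, (A,merge)→38360, (C,nl)→49320, (A,nl)→294200; best=6280 via (C,merge)
  {ABCD}: card=4800; try (D,hash)→8920, (C,hash)→10920, (C,merge)→13720, (D,merge)→17800, (D,nl)→121480, (C,nl)→243120; best=8920 via (D,hash)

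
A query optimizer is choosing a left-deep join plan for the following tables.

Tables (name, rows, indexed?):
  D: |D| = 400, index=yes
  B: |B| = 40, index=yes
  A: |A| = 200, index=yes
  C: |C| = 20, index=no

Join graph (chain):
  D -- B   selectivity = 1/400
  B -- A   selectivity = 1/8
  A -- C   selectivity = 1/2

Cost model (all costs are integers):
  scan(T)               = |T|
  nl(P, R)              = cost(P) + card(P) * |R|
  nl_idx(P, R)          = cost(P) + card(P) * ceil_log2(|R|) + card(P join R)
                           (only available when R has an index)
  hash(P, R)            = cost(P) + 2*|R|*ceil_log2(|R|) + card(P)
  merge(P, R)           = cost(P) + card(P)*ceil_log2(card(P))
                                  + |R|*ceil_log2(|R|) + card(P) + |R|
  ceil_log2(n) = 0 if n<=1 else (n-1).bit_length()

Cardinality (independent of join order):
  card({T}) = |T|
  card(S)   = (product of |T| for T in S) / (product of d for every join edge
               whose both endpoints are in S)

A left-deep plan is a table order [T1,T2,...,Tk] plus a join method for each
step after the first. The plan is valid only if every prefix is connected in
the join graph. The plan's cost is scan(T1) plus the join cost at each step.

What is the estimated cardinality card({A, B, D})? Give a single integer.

Tables in S: A(200), B(40), D(400)
Edges inside S: D-B(d=400), B-A(d=8)
numerator = 200 * 40 * 400 = 3200000
denominator = 400 * 8 = 3200
card(S) = 3200000 / 3200 = 1000

1000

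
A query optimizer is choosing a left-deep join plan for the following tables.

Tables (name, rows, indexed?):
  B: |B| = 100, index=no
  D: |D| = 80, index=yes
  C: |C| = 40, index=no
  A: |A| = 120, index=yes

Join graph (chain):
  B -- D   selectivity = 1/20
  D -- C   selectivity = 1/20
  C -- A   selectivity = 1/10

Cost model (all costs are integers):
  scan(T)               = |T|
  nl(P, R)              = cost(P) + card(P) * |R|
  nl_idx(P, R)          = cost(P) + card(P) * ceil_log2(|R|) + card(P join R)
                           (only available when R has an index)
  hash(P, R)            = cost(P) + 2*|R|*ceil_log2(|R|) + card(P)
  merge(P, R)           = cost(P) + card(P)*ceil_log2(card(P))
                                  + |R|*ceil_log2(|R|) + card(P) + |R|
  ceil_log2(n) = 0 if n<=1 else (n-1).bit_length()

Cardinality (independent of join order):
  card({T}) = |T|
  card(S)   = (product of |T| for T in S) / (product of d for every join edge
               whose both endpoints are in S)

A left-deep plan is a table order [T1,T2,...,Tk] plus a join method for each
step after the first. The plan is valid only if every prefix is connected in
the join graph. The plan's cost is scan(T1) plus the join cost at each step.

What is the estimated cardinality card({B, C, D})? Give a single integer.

Tables in S: B(100), C(40), D(80)
Edges inside S: B-D(d=20), D-C(d=20)
numerator = 100 * 40 * 80 = 320000
denominator = 20 * 20 = 400
card(S) = 320000 / 400 = 800

800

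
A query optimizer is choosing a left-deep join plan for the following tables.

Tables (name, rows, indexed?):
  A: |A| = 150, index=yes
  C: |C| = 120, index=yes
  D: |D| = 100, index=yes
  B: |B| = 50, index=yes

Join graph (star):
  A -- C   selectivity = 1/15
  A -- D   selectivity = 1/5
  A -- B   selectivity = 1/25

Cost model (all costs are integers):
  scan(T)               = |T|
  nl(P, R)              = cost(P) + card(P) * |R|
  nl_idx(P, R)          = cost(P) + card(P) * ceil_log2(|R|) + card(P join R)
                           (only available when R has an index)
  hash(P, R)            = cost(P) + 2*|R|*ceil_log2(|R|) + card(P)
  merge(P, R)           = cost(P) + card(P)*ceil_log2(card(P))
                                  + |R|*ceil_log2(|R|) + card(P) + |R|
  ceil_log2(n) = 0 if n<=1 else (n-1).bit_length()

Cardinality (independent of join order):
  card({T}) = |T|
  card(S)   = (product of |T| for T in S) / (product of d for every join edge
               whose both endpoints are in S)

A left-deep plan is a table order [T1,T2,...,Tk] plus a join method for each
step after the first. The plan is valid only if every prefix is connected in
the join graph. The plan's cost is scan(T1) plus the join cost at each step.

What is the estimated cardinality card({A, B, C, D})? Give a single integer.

Tables in S: A(150), B(50), C(120), D(100)
Edges inside S: A-C(d=15), A-D(d=5), A-B(d=25)
numerator = 150 * 50 * 120 * 100 = 90000000
denominator = 15 * 5 * 25 = 1875
card(S) = 90000000 / 1875 = 48000

48000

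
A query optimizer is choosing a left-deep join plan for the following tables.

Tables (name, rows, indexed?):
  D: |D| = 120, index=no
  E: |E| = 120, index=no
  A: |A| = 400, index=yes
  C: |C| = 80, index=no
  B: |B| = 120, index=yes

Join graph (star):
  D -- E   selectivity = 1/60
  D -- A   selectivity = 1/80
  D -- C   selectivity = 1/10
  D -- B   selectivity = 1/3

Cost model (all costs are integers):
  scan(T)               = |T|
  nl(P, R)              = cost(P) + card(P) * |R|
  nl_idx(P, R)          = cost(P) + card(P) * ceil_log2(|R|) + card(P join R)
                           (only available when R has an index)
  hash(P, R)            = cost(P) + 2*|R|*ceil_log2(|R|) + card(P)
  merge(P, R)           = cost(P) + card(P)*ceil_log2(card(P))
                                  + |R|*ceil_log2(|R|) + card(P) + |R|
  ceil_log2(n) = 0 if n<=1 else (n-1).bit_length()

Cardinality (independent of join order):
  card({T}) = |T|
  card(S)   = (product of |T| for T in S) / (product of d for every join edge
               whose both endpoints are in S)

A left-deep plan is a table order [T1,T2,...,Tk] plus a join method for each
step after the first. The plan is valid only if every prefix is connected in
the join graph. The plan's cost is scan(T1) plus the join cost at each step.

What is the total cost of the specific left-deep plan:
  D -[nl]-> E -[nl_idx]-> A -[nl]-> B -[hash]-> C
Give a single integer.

211000

step 1: scan D: cost=120, card=120
step 2: join E via nl
    card(P join E) = 120*120/(60) = 240
    cost = 120 + 120*120 = 14520
step 3: join A via nl_idx
    card(P join A) = 240*400/(80) = 1200
    cost = 14520 + 240*9 + 1200 = 17880
step 4: join B via nl
    card(P join B) = 1200*120/(3) = 48000
    cost = 17880 + 1200*120 = 161880
step 5: join C via hash
    card(P join C) = 48000*80/(10) = 384000
    cost = 161880 + 2*80*7 + 48000 = 211000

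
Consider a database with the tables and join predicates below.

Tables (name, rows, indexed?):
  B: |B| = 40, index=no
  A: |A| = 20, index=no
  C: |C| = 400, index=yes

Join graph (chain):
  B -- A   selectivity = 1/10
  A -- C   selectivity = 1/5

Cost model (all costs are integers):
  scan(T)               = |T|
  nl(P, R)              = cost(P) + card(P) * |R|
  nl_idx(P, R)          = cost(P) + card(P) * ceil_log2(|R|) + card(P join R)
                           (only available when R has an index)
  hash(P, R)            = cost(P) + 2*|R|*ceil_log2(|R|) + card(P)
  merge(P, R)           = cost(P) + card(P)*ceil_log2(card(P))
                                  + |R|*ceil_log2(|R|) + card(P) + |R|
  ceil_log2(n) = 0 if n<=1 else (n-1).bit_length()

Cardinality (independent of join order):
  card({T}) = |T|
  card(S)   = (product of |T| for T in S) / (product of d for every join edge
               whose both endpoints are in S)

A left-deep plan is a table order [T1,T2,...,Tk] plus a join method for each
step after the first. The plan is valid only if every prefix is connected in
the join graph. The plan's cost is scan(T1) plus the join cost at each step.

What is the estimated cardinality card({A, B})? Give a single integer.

Tables in S: A(20), B(40)
Edges inside S: B-A(d=10)
numerator = 20 * 40 = 800
denominator = 10 = 10
card(S) = 800 / 10 = 80

80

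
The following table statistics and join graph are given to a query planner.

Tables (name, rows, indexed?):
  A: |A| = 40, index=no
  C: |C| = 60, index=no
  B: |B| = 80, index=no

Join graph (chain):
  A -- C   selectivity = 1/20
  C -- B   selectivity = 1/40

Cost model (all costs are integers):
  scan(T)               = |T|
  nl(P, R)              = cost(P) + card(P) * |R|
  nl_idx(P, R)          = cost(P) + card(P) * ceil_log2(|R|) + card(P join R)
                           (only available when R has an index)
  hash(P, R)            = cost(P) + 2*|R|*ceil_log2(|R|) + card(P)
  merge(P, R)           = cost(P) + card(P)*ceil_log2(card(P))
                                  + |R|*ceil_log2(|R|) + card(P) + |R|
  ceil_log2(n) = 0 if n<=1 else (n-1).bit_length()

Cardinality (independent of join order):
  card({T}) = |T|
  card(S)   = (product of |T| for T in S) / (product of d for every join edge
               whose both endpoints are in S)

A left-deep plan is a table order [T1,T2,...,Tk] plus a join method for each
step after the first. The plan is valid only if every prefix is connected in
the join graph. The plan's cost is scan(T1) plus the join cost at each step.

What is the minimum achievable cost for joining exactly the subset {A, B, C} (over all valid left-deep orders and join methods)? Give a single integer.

1480

Selinger DP over subsets of {A,B,C}:
  {A}: scan cost=40, card=40
  {C}: scan cost=60, card=60
  {B}: scan cost=80, card=80
  {AC}: card=120; try (A,hash)→600, (C,merge)→740, (A,merge)→760, (C,hash)→800, (C,nl)→2440, (A,nl)→2460; best=600 via (A,hash)
  {BC}: card=120; try (C,hash)→880, (B,merge)→1120, (C,merge)→1140, (B,hash)→1240, (B,nl)→4860, (C,nl)→4880; best=880 via (C,hash)
  {ABC}: card=240; try (A,hash)→1480, (B,hash)→1840, (A,merge)→2120, (B,merge)→2200, (A,nl)→5680, (B,nl)→10200; best=1480 via (A,hash)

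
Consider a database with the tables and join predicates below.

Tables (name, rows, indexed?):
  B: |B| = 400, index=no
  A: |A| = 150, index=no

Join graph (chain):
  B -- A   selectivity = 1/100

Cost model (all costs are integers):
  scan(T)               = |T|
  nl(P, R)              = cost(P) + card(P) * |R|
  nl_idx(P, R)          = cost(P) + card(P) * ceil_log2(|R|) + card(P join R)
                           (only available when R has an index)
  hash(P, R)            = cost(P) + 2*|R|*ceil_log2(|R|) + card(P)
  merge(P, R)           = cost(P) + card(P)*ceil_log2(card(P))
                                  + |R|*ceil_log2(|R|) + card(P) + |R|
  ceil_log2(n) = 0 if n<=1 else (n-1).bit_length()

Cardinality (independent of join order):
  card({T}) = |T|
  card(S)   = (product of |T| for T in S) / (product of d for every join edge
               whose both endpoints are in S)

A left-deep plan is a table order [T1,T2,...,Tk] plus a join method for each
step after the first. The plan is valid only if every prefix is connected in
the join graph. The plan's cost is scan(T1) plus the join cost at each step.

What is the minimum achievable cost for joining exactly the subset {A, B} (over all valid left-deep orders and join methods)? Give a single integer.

3200

Selinger DP over subsets of {A,B}:
  {B}: scan cost=400, card=400
  {A}: scan cost=150, card=150
  {AB}: card=600; try (A,hash)→3200, (B,merge)→5500, (A,merge)→5750, (B,hash)→7500, (B,nl)→60150, (A,nl)→60400; best=3200 via (A,hash)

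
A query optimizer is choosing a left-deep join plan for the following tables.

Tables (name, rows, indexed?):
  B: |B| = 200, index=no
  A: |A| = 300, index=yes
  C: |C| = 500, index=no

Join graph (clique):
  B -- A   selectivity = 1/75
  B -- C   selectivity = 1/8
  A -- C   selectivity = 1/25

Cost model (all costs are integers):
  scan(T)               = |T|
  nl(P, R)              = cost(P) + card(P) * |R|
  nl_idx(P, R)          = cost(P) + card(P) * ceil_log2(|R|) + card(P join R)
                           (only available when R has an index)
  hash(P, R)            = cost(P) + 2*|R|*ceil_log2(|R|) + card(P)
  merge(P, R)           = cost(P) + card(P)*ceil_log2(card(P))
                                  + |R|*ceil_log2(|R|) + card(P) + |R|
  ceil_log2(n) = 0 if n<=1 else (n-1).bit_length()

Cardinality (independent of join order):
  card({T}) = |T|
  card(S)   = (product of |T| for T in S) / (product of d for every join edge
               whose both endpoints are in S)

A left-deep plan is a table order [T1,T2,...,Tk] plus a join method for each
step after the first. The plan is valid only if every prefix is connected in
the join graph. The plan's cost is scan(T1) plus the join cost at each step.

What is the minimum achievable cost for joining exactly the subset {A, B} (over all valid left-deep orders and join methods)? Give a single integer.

2800

Selinger DP over subsets of {A,B}:
  {B}: scan cost=200, card=200
  {A}: scan cost=300, card=300
  {AB}: card=800; try (A,nl_idx)→2800, (B,hash)→3800, (A,merge)→5000, (B,merge)→5100, (A,hash)→5800, (A,nl)→60200 …(+1); best=2800 via (A,nl_idx)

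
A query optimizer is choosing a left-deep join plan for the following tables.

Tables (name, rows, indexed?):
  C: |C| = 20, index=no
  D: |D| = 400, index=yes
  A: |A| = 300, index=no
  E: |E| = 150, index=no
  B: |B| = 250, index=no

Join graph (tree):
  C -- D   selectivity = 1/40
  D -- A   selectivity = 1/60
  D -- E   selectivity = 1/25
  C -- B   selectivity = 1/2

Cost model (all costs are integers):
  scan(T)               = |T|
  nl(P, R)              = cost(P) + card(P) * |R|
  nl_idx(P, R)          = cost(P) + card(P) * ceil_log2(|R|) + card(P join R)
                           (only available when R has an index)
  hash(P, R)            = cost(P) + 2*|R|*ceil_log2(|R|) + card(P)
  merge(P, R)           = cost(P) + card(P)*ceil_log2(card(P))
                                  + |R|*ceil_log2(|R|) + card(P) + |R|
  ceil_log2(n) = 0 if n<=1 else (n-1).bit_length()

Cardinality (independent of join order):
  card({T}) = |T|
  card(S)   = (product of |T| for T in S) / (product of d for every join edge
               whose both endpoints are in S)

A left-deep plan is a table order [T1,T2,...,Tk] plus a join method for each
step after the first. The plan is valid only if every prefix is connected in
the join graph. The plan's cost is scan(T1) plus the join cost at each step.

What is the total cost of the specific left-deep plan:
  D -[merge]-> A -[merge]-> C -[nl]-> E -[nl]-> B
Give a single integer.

step 1: scan D: cost=400, card=400
step 2: join A via merge
    card(P join A) = 400*300/(60) = 2000
    cost = 400 + 400*9 + 300*9 + 400 + 300 = 7400
step 3: join C via merge
    card(P join C) = 2000*20/(40) = 1000
    cost = 7400 + 2000*11 + 20*5 + 2000 + 20 = 31520
step 4: join E via nl
    card(P join E) = 1000*150/(25) = 6000
    cost = 31520 + 1000*150 = 181520
step 5: join B via nl
    card(P join B) = 6000*250/(2) = 750000
    cost = 181520 + 6000*250 = 1681520

1681520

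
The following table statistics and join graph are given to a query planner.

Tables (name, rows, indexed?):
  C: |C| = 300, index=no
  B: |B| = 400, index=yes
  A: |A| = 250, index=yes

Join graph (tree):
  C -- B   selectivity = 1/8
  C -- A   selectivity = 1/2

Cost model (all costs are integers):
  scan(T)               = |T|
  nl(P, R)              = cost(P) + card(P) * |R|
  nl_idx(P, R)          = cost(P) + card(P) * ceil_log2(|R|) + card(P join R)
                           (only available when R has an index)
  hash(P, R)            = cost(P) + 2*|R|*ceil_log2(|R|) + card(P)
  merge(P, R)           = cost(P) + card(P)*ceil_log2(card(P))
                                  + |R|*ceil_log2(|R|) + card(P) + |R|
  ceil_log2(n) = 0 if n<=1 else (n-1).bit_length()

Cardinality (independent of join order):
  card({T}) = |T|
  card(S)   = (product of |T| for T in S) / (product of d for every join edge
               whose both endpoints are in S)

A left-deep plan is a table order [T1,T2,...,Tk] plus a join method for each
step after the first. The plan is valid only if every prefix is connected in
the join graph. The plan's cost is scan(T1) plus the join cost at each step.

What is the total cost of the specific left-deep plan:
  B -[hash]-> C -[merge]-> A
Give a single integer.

step 1: scan B: cost=400, card=400
step 2: join C via hash
    card(P join C) = 400*300/(8) = 15000
    cost = 400 + 2*300*9 + 400 = 6200
step 3: join A via merge
    card(P join A) = 15000*250/(2) = 1875000
    cost = 6200 + 15000*14 + 250*8 + 15000 + 250 = 233450

233450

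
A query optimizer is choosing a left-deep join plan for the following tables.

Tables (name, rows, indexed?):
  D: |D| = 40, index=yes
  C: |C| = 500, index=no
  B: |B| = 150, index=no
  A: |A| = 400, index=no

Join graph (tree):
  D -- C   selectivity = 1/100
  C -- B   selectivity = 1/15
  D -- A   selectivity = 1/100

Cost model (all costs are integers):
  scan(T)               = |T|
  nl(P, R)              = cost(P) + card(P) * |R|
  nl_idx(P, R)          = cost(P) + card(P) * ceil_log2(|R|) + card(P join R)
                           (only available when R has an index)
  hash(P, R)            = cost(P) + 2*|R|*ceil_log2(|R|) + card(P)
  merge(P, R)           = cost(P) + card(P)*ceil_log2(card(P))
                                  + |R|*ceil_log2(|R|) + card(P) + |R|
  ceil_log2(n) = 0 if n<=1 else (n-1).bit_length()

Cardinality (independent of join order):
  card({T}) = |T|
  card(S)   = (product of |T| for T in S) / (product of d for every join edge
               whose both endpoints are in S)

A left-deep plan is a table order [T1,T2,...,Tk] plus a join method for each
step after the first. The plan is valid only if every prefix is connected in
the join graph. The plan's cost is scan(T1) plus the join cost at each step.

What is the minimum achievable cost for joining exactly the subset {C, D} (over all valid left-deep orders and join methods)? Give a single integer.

1480

Selinger DP over subsets of {C,D}:
  {D}: scan cost=40, card=40
  {C}: scan cost=500, card=500
  {CD}: card=200; try (D,hash)→1480, (D,nl_idx)→3700, (C,merge)→5320, (D,merge)→5780, (C,hash)→9080, (C,nl)→20040 …(+1); best=1480 via (D,hash)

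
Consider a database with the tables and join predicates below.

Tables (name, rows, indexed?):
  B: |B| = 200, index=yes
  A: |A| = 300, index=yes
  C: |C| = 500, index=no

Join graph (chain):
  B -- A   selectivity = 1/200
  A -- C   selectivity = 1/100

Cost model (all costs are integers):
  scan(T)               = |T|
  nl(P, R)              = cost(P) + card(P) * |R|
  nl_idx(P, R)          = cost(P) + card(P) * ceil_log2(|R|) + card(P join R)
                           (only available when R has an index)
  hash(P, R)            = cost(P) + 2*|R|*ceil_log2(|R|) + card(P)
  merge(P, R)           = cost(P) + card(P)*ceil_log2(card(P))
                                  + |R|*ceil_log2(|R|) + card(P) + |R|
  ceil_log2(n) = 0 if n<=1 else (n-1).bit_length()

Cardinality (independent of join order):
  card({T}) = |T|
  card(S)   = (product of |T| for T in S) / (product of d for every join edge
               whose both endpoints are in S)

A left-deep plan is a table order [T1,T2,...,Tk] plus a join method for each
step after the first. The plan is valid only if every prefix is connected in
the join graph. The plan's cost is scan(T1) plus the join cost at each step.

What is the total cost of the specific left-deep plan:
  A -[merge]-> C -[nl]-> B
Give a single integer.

308300

step 1: scan A: cost=300, card=300
step 2: join C via merge
    card(P join C) = 300*500/(100) = 1500
    cost = 300 + 300*9 + 500*9 + 300 + 500 = 8300
step 3: join B via nl
    card(P join B) = 1500*200/(200) = 1500
    cost = 8300 + 1500*200 = 308300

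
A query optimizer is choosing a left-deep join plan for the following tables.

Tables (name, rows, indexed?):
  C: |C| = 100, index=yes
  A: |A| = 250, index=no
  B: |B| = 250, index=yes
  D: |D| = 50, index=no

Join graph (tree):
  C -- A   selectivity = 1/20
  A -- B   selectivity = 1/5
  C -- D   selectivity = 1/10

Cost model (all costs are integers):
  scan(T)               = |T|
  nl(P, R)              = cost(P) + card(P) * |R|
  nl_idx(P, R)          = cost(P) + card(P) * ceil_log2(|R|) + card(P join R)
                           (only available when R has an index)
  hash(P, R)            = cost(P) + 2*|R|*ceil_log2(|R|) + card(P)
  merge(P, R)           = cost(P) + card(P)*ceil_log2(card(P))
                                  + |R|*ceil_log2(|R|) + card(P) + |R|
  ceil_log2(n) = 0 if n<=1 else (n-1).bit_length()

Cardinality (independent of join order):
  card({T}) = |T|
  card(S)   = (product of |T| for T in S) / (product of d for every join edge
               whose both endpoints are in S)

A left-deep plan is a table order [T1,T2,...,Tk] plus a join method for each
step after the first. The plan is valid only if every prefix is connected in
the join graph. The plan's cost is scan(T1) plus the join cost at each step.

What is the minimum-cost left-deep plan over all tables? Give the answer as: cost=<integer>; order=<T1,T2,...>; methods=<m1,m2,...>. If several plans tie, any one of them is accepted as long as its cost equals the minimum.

Selinger DP (subsets sized 1..n):
  {C}: scan cost=100, card=100
  {A}: scan cost=250, card=250
  {B}: scan cost=250, card=250
  {D}: scan cost=50, card=50
  {AC}: card=1250; try (C,hash)→1900, (A,merge)→3150, (C,nl_idx)→3250, (C,merge)→3300, (A,hash)→4200, (A,nl)→25100 …(+1); best=1900 via (C,hash)
  {CD}: card=500; try (D,hash)→800, (C,nl_idx)→900, (C,merge)→1200, (D,merge)→1250, (C,hash)→1500, (C,nl)→5050 …(+1); best=800 via (D,hash)
  {AB}: card=12500; try (B,hash)→4500, (A,hash)→4500, (B,merge)→4750, (A,merge)→4750, (B,nl_idx)→14750, (B,nl)→62750 …(+1); best=4500 via (B,hash)
  {ABC}: card=62500; try (B,hash)→7150, (C,hash)→18400, (B,merge)→19150, (B,nl_idx)→74400, (C,nl_idx)→154500, (C,merge)→192800 …(+2); best=7150 via (B,hash)
  {ACD}: card=6250; try (D,hash)→3750, (A,hash)→5300, (A,merge)→8050, (D,merge)→17250, (D,nl)→64400, (A,nl)→125800; best=3750 via (D,hash)
  {ABCD}: card=312500; try (B,hash)→14000, (D,hash)→70250, (B,merge)→93500, (B,nl_idx)→366250, (D,merge)→1070000, (B,nl)→1566250 …(+1); best=14000 via (B,hash)

cost=14000; order=A,C,D,B; methods=hash,hash,hash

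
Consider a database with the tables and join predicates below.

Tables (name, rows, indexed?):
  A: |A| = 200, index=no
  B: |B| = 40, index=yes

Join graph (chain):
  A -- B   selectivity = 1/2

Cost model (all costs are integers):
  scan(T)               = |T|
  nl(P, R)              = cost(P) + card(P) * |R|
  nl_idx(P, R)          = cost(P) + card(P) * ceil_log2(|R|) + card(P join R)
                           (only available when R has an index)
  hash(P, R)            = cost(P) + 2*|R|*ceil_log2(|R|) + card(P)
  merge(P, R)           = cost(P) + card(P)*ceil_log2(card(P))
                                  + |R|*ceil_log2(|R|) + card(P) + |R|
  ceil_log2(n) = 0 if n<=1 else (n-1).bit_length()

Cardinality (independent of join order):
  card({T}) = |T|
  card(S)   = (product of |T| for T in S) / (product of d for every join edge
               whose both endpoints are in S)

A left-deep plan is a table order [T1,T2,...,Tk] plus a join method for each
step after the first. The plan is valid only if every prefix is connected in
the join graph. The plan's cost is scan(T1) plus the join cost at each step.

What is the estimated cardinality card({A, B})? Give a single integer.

4000

Tables in S: A(200), B(40)
Edges inside S: A-B(d=2)
numerator = 200 * 40 = 8000
denominator = 2 = 2
card(S) = 8000 / 2 = 4000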